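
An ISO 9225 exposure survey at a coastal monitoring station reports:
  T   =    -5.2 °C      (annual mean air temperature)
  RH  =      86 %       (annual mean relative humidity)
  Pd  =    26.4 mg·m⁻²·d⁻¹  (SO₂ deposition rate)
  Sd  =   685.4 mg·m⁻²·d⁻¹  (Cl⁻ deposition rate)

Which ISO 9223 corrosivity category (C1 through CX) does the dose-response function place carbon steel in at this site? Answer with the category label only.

carbon steel: T≤10 °C ⇒ hinge +0.150·(-5.2−10) = -2.2800
  sulphur-dioxide contribution → 5.546 μm/a
  chloride contribution → 81.11 μm/a
  total first-year rate 86.66 μm/a
ISO 9223 Table 2 (carbon steel): 80 < 86.7 ≤ 200 μm/a ⇒ C5

C5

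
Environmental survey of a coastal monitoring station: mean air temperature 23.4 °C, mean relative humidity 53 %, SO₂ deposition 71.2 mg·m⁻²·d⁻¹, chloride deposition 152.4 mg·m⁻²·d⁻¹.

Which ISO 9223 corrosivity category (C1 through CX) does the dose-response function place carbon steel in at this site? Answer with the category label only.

C4

carbon steel: temperature factor f = -0.054·(13.4) = -0.7236
  SO₂ term: 1.77·71.2^0.52·exp(0.02·53-0.7236) = 22.77
  Sd branch = 0.102·Sd^0.62·e^(0.033·RH+0.04·T) = 33.74 μm/a
  sum: 22.77 + 33.74 → r_corr = 56.51 μm/a
56.5 μm/a falls in (50, 80] for carbon steel → category C4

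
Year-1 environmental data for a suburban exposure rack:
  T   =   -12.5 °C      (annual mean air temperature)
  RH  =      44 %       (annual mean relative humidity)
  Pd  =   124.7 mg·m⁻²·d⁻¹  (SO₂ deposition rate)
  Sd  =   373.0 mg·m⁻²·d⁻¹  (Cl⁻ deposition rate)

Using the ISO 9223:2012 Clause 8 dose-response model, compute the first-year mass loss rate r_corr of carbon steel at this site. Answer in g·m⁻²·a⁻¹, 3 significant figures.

r_corr = 95.6 g·m⁻²·a⁻¹

carbon steel: temperature factor f = +0.150·(-22.5) = -3.3750
  Pd branch = 1.77·Pd^0.52·e^(0.02·RH+f) = 1.796 μm/a
  Sd branch = 0.102·Sd^0.62·e^(0.033·RH+0.04·T) = 10.39 μm/a
  r_corr = 1.796 + 10.39 = 12.18 μm/a
Convert to mass loss: 12.18 μm/a × 7.85 g/cm³ = 95.64 g·m⁻²·a⁻¹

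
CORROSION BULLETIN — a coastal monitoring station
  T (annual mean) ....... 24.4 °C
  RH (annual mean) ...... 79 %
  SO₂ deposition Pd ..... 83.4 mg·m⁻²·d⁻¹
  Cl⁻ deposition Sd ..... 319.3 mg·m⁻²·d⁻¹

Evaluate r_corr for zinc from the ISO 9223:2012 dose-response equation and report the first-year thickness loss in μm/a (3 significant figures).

zinc: f(T) = -0.071·(T−10) [T>10 °C] = -1.0224
  sulphur-dioxide contribution → 1.231 μm/a
  chloride contribution → 7.009 μm/a
  ⇒ r_corr(zinc) = 8.239 μm/a

r_corr = 8.24 μm/a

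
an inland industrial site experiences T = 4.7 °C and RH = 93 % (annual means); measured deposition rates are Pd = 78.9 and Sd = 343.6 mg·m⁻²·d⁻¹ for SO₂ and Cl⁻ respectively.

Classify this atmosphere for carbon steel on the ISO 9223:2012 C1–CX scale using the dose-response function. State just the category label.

C5

carbon steel: f(T) = +0.150·(T−10) [T≤10 °C] = -0.7950
  SO₂ term: 1.77·78.9^0.52·exp(0.02·93-0.7950) = 49.77
  Sd branch = 0.102·Sd^0.62·e^(0.033·RH+0.04·T) = 98.96 μm/a
  r_corr = 49.77 + 98.96 = 148.7 μm/a
149 μm/a falls in (80, 200] for carbon steel → category C5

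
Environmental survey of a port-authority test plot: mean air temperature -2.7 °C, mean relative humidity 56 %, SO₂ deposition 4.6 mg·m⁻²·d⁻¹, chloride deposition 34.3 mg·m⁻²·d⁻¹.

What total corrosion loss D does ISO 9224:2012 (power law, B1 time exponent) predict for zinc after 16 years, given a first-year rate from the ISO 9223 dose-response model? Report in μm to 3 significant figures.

D(16) = 3.51 μm

zinc: T≤10 °C ⇒ hinge +0.038·(-2.7−10) = -0.4826
  sulphur-dioxide contribution → 0.2048 μm/a
  chloride contribution → 0.1633 μm/a
  total first-year rate 0.3681 μm/a
Long-term exponent b (ISO 9224 Table 2, B1) = 0.813
  D(16) = 0.3681 × 16^0.813 = 0.3681 × 9.527 = 3.507 μm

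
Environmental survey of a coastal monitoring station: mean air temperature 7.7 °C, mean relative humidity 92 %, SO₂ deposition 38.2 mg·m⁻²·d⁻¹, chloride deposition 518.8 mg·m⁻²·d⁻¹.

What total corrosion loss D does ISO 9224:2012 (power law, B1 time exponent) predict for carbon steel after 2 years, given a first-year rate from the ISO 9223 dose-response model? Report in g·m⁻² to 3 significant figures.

D(2) = 2.16e+03 g·m⁻²

carbon steel: T≤10 °C ⇒ hinge +0.150·(7.7−10) = -0.3450
  sulphur-dioxide contribution → 52.47 μm/a
  chloride contribution → 139.4 μm/a
  ⇒ r_corr(carbon steel) = 191.8 μm/a
Power-law: D(2) = r_corr · 2^0.523
  D(2) = 191.8 × 2^0.523 = 191.8 × 1.437 = 275.7 μm
  Mass loss = 275.7 μm × 7.85 g/cm³ = 2164 g·m⁻²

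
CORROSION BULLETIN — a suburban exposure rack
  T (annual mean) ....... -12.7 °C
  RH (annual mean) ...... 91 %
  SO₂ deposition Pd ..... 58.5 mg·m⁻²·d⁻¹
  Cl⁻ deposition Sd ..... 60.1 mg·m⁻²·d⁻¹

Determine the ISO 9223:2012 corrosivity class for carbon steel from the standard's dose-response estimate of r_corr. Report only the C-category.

C2

carbon steel: T≤10 °C ⇒ hinge +0.150·(-12.7−10) = -3.4050
  Pd branch = 1.77·Pd^0.52·e^(0.02·RH+f) = 3.01 μm/a
  Cl⁻ term: 0.102·60.1^0.62·exp(0.033·91+0.04·-12.7) = 15.67
  r_corr = 3.01 + 15.67 = 18.68 μm/a
ISO 9223 Table 2 (carbon steel): 1.3 < 18.7 ≤ 25 μm/a ⇒ C2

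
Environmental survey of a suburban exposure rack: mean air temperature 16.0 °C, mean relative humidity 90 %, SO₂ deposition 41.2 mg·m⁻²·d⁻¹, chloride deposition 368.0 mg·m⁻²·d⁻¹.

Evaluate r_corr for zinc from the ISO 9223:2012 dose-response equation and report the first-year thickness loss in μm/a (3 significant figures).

r_corr = 6.78 μm/a

zinc: T>10 °C ⇒ hinge -0.071·(16.0−10) = -0.4260
  Pd branch = 0.0129·Pd^0.44·e^(0.046·RH+f) = 2.717 μm/a
  Sd branch = 0.0175·Sd^0.57·e^(0.008·RH+0.085·T) = 4.064 μm/a
  r_corr = 2.717 + 4.064 = 6.781 μm/a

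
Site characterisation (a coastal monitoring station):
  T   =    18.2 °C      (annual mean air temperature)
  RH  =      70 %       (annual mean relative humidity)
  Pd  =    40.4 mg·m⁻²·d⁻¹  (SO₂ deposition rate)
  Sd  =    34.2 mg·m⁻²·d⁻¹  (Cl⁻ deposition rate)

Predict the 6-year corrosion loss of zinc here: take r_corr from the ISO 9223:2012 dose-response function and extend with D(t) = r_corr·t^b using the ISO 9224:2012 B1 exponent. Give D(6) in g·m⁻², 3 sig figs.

zinc: f(T) = -0.071·(T−10) [T>10 °C] = -0.5822
  Pd branch = 0.0129·Pd^0.44·e^(0.046·RH+f) = 0.9183 μm/a
  Cl⁻ term: 0.0175·34.2^0.57·exp(0.008·70+0.085·18.2) = 1.078
  r_corr = 0.9183 + 1.078 = 1.996 μm/a
Power-law: D(6) = r_corr · 6^0.813
  D(6) = 1.996 × 6^0.813 = 1.996 × 4.292 = 8.566 μm
  Mass loss = 8.566 μm × 7.14 g/cm³ = 61.16 g·m⁻²

D(6) = 61.2 g·m⁻²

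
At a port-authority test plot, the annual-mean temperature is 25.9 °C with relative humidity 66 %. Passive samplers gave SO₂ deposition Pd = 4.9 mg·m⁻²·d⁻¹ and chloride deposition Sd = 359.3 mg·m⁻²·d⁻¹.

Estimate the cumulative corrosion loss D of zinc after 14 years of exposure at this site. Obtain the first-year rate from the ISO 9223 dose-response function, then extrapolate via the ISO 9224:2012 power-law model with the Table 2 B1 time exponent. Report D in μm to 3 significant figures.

zinc: T>10 °C ⇒ hinge -0.071·(25.9−10) = -1.1289
  sulphur-dioxide contribution → 0.1748 μm/a
  chloride contribution → 7.675 μm/a
  total first-year rate 7.849 μm/a
Power-law: D(14) = r_corr · 14^0.813
  D(14) = 7.849 × 14^0.813 = 7.849 × 8.547 = 67.09 μm

D(14) = 67.1 μm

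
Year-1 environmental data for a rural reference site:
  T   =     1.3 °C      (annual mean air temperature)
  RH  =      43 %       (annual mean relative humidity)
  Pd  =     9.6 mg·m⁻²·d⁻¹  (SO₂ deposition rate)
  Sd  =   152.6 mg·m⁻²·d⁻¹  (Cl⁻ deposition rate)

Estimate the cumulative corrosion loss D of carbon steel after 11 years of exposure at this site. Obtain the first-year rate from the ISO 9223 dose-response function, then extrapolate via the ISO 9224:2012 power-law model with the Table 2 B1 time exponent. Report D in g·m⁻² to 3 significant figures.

D(11) = 377 g·m⁻²

carbon steel: f(T) = +0.150·(T−10) [T≤10 °C] = -1.3050
  SO₂ term: 1.77·9.6^0.52·exp(0.02·43-1.3050) = 3.677
  Cl⁻ term: 0.102·152.6^0.62·exp(0.033·43+0.04·1.3) = 10.03
  r_corr = 3.677 + 10.03 = 13.71 μm/a
Long-term exponent b (ISO 9224 Table 2, B1) = 0.523
  D(11) = 13.71 × 11^0.523 = 13.71 × 3.505 = 48.03 μm
  Mass loss = 48.03 μm × 7.85 g/cm³ = 377.1 g·m⁻²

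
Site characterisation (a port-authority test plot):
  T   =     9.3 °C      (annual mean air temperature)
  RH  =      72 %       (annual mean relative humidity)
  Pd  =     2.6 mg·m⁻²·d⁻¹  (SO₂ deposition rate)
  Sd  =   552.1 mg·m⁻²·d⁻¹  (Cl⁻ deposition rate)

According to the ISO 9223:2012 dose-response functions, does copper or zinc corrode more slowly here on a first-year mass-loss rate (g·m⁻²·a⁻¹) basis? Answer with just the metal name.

copper: T≤10 °C ⇒ hinge +0.126·(9.3−10) = -0.0882
  sulphur-dioxide contribution → 0.4353 μm/a
  chloride contribution → 1.188 μm/a
  total first-year rate 1.623 μm/a
  mass loss = 1.623 μm/a × 8.96 g/cm³ = 14.54 g·m⁻²·a⁻¹
zinc: temperature factor f = +0.038·(-0.7) = -0.0266
  sulphur-dioxide contribution → 0.5248 μm/a
  chloride contribution → 2.509 μm/a
  total first-year rate 3.034 μm/a
  mass loss = 3.034 μm/a × 7.14 g/cm³ = 21.66 g·m⁻²·a⁻¹
Ordering by g·m⁻²·a⁻¹: zinc (21.7) > copper (14.5)

copper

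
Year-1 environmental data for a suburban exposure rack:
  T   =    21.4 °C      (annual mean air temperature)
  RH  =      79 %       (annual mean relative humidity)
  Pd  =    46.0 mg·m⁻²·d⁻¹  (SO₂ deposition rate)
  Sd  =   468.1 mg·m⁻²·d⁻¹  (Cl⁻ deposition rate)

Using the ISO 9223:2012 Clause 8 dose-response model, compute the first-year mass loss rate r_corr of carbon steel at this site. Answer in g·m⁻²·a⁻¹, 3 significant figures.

r_corr = 1.42e+03 g·m⁻²·a⁻¹

carbon steel: f(T) = -0.054·(T−10) [T>10 °C] = -0.6156
  Pd branch = 1.77·Pd^0.52·e^(0.02·RH+f) = 34 μm/a
  Sd branch = 0.102·Sd^0.62·e^(0.033·RH+0.04·T) = 147.3 μm/a
  r_corr = 34 + 147.3 = 181.3 μm/a
Convert to mass loss: 181.3 μm/a × 7.85 g/cm³ = 1423 g·m⁻²·a⁻¹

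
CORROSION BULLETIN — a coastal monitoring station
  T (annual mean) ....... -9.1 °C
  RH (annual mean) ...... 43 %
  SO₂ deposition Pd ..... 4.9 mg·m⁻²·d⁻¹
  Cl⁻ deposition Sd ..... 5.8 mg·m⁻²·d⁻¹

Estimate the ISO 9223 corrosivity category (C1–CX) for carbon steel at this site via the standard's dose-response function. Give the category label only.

carbon steel: T≤10 °C ⇒ hinge +0.150·(-9.1−10) = -2.8650
  sulphur-dioxide contribution → 0.5446 μm/a
  chloride contribution → 0.8712 μm/a
  total first-year rate 1.416 μm/a
1.42 μm/a falls in (1.3, 25] for carbon steel → category C2

C2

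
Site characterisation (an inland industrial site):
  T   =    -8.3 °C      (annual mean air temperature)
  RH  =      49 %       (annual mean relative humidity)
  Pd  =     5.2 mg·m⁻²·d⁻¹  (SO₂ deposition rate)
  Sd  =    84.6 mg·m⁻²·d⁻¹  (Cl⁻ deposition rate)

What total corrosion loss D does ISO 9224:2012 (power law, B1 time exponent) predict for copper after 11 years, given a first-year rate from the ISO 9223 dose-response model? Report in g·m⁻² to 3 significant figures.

D(11) = 6.50 g·m⁻²

copper: f(T) = +0.126·(T−10) [T≤10 °C] = -2.3058
  sulphur-dioxide contribution → 0.01461 μm/a
  chloride contribution → 0.132 μm/a
  ⇒ r_corr(copper) = 0.1466 μm/a
Power-law: D(11) = r_corr · 11^0.667
  D(11) = 0.1466 × 11^0.667 = 0.1466 × 4.95 = 0.7257 μm
  Mass loss = 0.7257 μm × 8.96 g/cm³ = 6.503 g·m⁻²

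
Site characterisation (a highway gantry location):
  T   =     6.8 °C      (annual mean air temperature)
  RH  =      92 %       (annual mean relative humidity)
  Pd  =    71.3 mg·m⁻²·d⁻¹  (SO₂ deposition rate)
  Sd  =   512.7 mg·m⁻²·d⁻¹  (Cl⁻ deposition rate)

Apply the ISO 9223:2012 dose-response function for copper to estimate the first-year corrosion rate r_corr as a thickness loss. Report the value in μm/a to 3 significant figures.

copper: f(T) = +0.126·(T−10) [T≤10 °C] = -0.4032
  SO₂ term: 0.0053·71.3^0.26·exp(0.059·92-0.4032) = 2.445
  Sd branch = 0.01025·Sd^0.27·e^(0.036·RH+0.049·T) = 2.116 μm/a
  r_corr = 2.445 + 2.116 = 4.561 μm/a

r_corr = 4.56 μm/a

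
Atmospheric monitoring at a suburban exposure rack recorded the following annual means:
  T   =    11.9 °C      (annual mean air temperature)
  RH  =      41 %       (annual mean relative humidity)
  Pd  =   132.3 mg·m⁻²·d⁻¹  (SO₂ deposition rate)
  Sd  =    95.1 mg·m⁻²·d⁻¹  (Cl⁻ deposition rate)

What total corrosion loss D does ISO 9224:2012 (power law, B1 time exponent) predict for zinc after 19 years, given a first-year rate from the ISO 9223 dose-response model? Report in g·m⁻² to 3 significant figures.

zinc: f(T) = -0.071·(T−10) [T>10 °C] = -0.1349
  SO₂ term: 0.0129·132.3^0.44·exp(0.046·41-0.1349) = 0.6376
  Sd branch = 0.0175·Sd^0.57·e^(0.008·RH+0.085·T) = 0.8961 μm/a
  r_corr = 0.6376 + 0.8961 = 1.534 μm/a
Long-term exponent b (ISO 9224 Table 2, B1) = 0.813
  D(19) = 1.534 × 19^0.813 = 1.534 × 10.96 = 16.8 μm
  Mass loss = 16.8 μm × 7.14 g/cm³ = 120 g·m⁻²

D(19) = 120 g·m⁻²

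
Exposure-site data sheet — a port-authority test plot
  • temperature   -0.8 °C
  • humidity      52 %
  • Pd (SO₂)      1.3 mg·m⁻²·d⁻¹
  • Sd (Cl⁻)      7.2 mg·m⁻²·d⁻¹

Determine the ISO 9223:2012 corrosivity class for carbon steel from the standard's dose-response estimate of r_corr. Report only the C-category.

carbon steel: f(T) = +0.150·(T−10) [T≤10 °C] = -1.6200
  sulphur-dioxide contribution → 1.136 μm/a
  chloride contribution → 1.869 μm/a
  ⇒ r_corr(carbon steel) = 3.004 μm/a
ISO 9223 Table 2 (carbon steel): 1.3 < 3 ≤ 25 μm/a ⇒ C2

C2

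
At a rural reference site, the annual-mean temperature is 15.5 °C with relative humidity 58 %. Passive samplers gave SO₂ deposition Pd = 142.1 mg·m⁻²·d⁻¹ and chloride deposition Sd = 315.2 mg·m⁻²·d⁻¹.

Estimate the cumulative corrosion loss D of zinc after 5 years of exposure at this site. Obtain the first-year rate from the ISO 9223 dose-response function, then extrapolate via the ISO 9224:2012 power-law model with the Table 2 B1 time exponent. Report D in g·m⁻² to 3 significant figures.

zinc: T>10 °C ⇒ hinge -0.071·(15.5−10) = -0.3905
  sulphur-dioxide contribution → 1.114 μm/a
  chloride contribution → 2.76 μm/a
  ⇒ r_corr(zinc) = 3.874 μm/a
Power-law: D(5) = r_corr · 5^0.813
  D(5) = 3.874 × 5^0.813 = 3.874 × 3.701 = 14.34 μm
  Mass loss = 14.34 μm × 7.14 g/cm³ = 102.4 g·m⁻²

D(5) = 102 g·m⁻²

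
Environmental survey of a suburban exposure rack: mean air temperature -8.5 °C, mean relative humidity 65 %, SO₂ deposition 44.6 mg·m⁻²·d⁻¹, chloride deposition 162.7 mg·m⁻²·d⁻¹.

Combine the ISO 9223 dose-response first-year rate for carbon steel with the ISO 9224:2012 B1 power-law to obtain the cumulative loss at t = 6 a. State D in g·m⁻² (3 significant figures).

D(6) = 350 g·m⁻²

carbon steel: f(T) = +0.150·(T−10) [T≤10 °C] = -2.7750
  Pd branch = 1.77·Pd^0.52·e^(0.02·RH+f) = 2.918 μm/a
  Sd branch = 0.102·Sd^0.62·e^(0.033·RH+0.04·T) = 14.57 μm/a
  r_corr = 2.918 + 14.57 = 17.49 μm/a
ISO 9224: D(t) = r_corr · t^b with b = 0.523 (carbon steel, B1)
  D(6) = 17.49 × 6^0.523 = 17.49 × 2.553 = 44.65 μm
  Mass loss = 44.65 μm × 7.85 g/cm³ = 350.5 g·m⁻²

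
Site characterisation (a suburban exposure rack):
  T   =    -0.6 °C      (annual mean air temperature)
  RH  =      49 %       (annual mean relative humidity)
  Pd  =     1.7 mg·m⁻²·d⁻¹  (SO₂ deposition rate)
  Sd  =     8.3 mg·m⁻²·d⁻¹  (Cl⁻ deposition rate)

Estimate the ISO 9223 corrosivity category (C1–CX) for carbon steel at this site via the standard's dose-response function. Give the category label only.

carbon steel: T≤10 °C ⇒ hinge +0.150·(-0.6−10) = -1.5900
  sulphur-dioxide contribution → 1.267 μm/a
  chloride contribution → 1.863 μm/a
  total first-year rate 3.131 μm/a
Category bounds: 1.3…25 μm/a bracket r_corr ⇒ C2

C2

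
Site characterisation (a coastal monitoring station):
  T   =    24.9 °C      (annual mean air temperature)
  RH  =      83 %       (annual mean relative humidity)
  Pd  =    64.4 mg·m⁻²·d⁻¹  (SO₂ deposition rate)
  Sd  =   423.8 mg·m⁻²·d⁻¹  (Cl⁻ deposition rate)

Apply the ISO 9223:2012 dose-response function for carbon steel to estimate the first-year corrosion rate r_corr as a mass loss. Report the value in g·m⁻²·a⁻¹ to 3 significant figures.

carbon steel: temperature factor f = -0.054·(14.9) = -0.8046
  sulphur-dioxide contribution → 36.32 μm/a
  chloride contribution → 181.8 μm/a
  ⇒ r_corr(carbon steel) = 218.1 μm/a
Convert to mass loss: 218.1 μm/a × 7.85 g/cm³ = 1712 g·m⁻²·a⁻¹

r_corr = 1.71e+03 g·m⁻²·a⁻¹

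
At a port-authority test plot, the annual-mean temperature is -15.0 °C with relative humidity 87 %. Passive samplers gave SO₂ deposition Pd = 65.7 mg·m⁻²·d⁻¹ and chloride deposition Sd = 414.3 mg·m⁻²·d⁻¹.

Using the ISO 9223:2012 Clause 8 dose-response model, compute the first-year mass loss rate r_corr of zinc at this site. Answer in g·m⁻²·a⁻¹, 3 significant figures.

r_corr = 14.5 g·m⁻²·a⁻¹

zinc: T≤10 °C ⇒ hinge +0.038·(-15.0−10) = -0.9500
  sulphur-dioxide contribution → 1.721 μm/a
  chloride contribution → 0.3044 μm/a
  ⇒ r_corr(zinc) = 2.025 μm/a
Convert to mass loss: 2.025 μm/a × 7.14 g/cm³ = 14.46 g·m⁻²·a⁻¹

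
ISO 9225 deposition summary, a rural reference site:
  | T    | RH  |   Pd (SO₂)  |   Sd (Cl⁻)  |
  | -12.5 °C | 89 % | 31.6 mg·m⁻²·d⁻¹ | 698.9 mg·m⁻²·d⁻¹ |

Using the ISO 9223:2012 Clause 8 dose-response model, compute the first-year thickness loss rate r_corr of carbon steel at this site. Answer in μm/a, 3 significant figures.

r_corr = 69.9 μm/a

carbon steel: temperature factor f = +0.150·(-22.5) = -3.3750
  Pd branch = 1.77·Pd^0.52·e^(0.02·RH+f) = 2.163 μm/a
  Cl⁻ term: 0.102·698.9^0.62·exp(0.033·89+0.04·-12.5) = 67.69
  sum: 2.163 + 67.69 → r_corr = 69.85 μm/a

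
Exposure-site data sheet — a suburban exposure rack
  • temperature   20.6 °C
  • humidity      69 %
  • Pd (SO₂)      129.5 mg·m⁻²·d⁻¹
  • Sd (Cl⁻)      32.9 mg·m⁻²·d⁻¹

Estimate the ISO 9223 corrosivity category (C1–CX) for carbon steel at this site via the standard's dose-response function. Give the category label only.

carbon steel: temperature factor f = -0.054·(10.6) = -0.5724
  SO₂ term: 1.77·129.5^0.52·exp(0.02·69-0.5724) = 49.78
  Sd branch = 0.102·Sd^0.62·e^(0.033·RH+0.04·T) = 19.77 μm/a
  sum: 49.78 + 19.77 → r_corr = 69.55 μm/a
Category bounds: 50…80 μm/a bracket r_corr ⇒ C4

C4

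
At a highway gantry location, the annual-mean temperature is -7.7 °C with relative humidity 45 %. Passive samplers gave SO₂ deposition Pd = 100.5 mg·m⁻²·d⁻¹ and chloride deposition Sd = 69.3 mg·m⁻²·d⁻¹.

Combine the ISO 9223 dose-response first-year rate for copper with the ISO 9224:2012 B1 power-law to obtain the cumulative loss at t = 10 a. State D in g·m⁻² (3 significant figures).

copper: temperature factor f = +0.126·(-17.7) = -2.2302
  SO₂ term: 0.0053·100.5^0.26·exp(0.059·45-2.2302) = 0.02687
  Cl⁻ term: 0.01025·69.3^0.27·exp(0.036·45+0.049·-7.7) = 0.1115
  r_corr = 0.02687 + 0.1115 = 0.1384 μm/a
Power-law: D(10) = r_corr · 10^0.667
  D(10) = 0.1384 × 10^0.667 = 0.1384 × 4.645 = 0.6429 μm
  Mass loss = 0.6429 μm × 8.96 g/cm³ = 5.761 g·m⁻²

D(10) = 5.76 g·m⁻²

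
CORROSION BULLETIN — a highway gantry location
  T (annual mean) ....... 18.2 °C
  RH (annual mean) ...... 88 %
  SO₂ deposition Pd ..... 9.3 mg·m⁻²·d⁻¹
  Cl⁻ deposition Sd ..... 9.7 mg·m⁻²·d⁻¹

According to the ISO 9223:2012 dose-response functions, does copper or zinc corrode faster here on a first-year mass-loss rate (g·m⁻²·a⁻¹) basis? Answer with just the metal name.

copper

copper: f(T) = -0.080·(T−10) [T>10 °C] = -0.6560
  Pd branch = 0.0053·Pd^0.26·e^(0.059·RH+f) = 0.8832 μm/a
  Sd branch = 0.01025·Sd^0.27·e^(0.036·RH+0.049·T) = 1.097 μm/a
  sum: 0.8832 + 1.097 → r_corr = 1.98 μm/a
  mass loss = 1.98 μm/a × 8.96 g/cm³ = 17.74 g·m⁻²·a⁻¹
zinc: T>10 °C ⇒ hinge -0.071·(18.2−10) = -0.5822
  SO₂ term: 0.0129·9.3^0.44·exp(0.046·88-0.5822) = 1.101
  Cl⁻ term: 0.0175·9.7^0.57·exp(0.008·88+0.085·18.2) = 0.6069
  r_corr = 1.101 + 0.6069 = 1.708 μm/a
  mass loss = 1.708 μm/a × 7.14 g/cm³ = 12.2 g·m⁻²·a⁻¹
Ordering by g·m⁻²·a⁻¹: copper (17.7) > zinc (12.2)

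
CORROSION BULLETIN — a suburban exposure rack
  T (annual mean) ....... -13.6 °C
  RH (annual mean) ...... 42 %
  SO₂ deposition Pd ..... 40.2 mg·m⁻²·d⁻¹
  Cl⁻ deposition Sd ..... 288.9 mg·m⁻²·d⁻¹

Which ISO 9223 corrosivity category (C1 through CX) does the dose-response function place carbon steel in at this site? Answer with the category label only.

carbon steel: temperature factor f = +0.150·(-23.6) = -3.5400
  Pd branch = 1.77·Pd^0.52·e^(0.02·RH+f) = 0.812 μm/a
  Sd branch = 0.102·Sd^0.62·e^(0.033·RH+0.04·T) = 7.942 μm/a
  r_corr = 0.812 + 7.942 = 8.754 μm/a
ISO 9223 Table 2 (carbon steel): 1.3 < 8.75 ≤ 25 μm/a ⇒ C2

C2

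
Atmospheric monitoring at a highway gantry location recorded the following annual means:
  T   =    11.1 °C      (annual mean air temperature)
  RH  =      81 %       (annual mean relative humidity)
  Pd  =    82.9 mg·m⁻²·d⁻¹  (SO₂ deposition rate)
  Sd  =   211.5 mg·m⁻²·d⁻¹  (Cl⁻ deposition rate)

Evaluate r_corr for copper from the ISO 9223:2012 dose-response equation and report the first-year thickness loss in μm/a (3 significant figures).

copper: temperature factor f = -0.080·(1.1) = -0.0880
  sulphur-dioxide contribution → 1.821 μm/a
  chloride contribution → 1.384 μm/a
  ⇒ r_corr(copper) = 3.205 μm/a

r_corr = 3.21 μm/a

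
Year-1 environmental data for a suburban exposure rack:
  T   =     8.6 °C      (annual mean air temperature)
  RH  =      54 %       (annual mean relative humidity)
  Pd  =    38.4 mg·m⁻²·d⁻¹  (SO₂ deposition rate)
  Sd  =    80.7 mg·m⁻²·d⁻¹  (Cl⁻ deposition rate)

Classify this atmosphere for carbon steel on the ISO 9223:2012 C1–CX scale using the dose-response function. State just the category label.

carbon steel: T≤10 °C ⇒ hinge +0.150·(8.6−10) = -0.2100
  SO₂ term: 1.77·38.4^0.52·exp(0.02·54-0.2100) = 28.16
  Cl⁻ term: 0.102·80.7^0.62·exp(0.033·54+0.04·8.6) = 13.01
  r_corr = 28.16 + 13.01 = 41.17 μm/a
Category bounds: 25…50 μm/a bracket r_corr ⇒ C3

C3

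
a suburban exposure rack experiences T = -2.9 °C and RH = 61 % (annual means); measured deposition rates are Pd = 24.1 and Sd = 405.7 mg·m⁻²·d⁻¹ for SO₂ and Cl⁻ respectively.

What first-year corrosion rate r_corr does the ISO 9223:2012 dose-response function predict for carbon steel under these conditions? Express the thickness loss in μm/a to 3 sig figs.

r_corr = 32.7 μm/a

carbon steel: f(T) = +0.150·(T−10) [T≤10 °C] = -1.9350
  Pd branch = 1.77·Pd^0.52·e^(0.02·RH+f) = 4.53 μm/a
  Cl⁻ term: 0.102·405.7^0.62·exp(0.033·61+0.04·-2.9) = 28.15
  sum: 4.53 + 28.15 → r_corr = 32.68 μm/a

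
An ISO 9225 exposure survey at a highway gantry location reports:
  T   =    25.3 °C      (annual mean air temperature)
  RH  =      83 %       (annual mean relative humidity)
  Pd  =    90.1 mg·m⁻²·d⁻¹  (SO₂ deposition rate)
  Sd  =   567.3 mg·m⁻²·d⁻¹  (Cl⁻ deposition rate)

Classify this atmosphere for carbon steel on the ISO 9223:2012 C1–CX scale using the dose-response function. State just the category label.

carbon steel: T>10 °C ⇒ hinge -0.054·(25.3−10) = -0.8262
  Pd branch = 1.77·Pd^0.52·e^(0.02·RH+f) = 42.32 μm/a
  Sd branch = 0.102·Sd^0.62·e^(0.033·RH+0.04·T) = 221.3 μm/a
  sum: 42.32 + 221.3 → r_corr = 263.6 μm/a
264 μm/a falls in (200, 700] for carbon steel → category CX

CX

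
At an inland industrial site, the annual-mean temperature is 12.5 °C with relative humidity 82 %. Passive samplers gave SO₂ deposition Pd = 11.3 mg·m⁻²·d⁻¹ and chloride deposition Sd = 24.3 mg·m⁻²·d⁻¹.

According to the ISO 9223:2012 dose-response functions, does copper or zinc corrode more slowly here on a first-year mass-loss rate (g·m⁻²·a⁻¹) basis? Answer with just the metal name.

copper: temperature factor f = -0.080·(2.5) = -0.2000
  sulphur-dioxide contribution → 1.029 μm/a
  chloride contribution → 0.8568 μm/a
  ⇒ r_corr(copper) = 1.886 μm/a
  mass loss = 1.886 μm/a × 8.96 g/cm³ = 16.9 g·m⁻²·a⁻¹
zinc: f(T) = -0.071·(T−10) [T>10 °C] = -0.1775
  sulphur-dioxide contribution → 1.365 μm/a
  chloride contribution → 0.6014 μm/a
  ⇒ r_corr(zinc) = 1.966 μm/a
  mass loss = 1.966 μm/a × 7.14 g/cm³ = 14.04 g·m⁻²·a⁻¹
Ordering by g·m⁻²·a⁻¹: copper (16.9) > zinc (14)

zinc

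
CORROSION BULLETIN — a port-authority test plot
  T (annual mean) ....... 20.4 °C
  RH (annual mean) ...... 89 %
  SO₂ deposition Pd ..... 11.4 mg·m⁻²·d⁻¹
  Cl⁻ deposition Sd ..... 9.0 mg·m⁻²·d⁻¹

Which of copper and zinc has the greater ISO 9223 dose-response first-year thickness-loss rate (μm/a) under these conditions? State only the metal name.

copper

copper: temperature factor f = -0.080·(10.4) = -0.8320
  Pd branch = 0.0053·Pd^0.26·e^(0.059·RH+f) = 0.8284 μm/a
  Sd branch = 0.01025·Sd^0.27·e^(0.036·RH+0.049·T) = 1.242 μm/a
  sum: 0.8284 + 1.242 → r_corr = 2.07 μm/a
zinc: T>10 °C ⇒ hinge -0.071·(20.4−10) = -0.7384
  SO₂ term: 0.0129·11.4^0.44·exp(0.046·89-0.7384) = 1.079
  Cl⁻ term: 0.0175·9.0^0.57·exp(0.008·89+0.085·20.4) = 0.7067
  sum: 1.079 + 0.7067 → r_corr = 1.786 μm/a
Ordering by μm/a: copper (2.07) > zinc (1.79)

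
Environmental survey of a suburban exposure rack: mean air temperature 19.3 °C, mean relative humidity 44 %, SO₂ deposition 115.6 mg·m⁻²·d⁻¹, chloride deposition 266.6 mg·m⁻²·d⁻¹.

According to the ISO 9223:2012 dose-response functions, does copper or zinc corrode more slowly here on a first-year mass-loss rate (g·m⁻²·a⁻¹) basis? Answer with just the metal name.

copper

copper: T>10 °C ⇒ hinge -0.080·(19.3−10) = -0.7440
  sulphur-dioxide contribution → 0.1161 μm/a
  chloride contribution → 0.5812 μm/a
  ⇒ r_corr(copper) = 0.6974 μm/a
  mass loss = 0.6974 μm/a × 8.96 g/cm³ = 6.248 g·m⁻²·a⁻¹
zinc: f(T) = -0.071·(T−10) [T>10 °C] = -0.6603
  sulphur-dioxide contribution → 0.4079 μm/a
  chloride contribution → 3.098 μm/a
  total first-year rate 3.506 μm/a
  mass loss = 3.506 μm/a × 7.14 g/cm³ = 25.03 g·m⁻²·a⁻¹
Ordering by g·m⁻²·a⁻¹: zinc (25) > copper (6.25)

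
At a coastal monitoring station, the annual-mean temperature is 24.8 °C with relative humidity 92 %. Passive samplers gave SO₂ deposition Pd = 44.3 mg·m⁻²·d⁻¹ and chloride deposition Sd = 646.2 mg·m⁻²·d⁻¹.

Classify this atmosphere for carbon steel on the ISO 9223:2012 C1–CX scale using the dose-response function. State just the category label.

CX

carbon steel: T>10 °C ⇒ hinge -0.054·(24.8−10) = -0.7992
  Pd branch = 1.77·Pd^0.52·e^(0.02·RH+f) = 35.98 μm/a
  Cl⁻ term: 0.102·646.2^0.62·exp(0.033·92+0.04·24.8) = 316.5
  sum: 35.98 + 316.5 → r_corr = 352.5 μm/a
ISO 9223 Table 2 (carbon steel): 200 < 352 ≤ 700 μm/a ⇒ CX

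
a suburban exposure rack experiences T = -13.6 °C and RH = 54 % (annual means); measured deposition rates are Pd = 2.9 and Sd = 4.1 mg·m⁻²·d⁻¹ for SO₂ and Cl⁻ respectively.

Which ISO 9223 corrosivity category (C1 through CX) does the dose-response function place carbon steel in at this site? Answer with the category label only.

carbon steel: temperature factor f = +0.150·(-23.6) = -3.5400
  Pd branch = 1.77·Pd^0.52·e^(0.02·RH+f) = 0.2631 μm/a
  Cl⁻ term: 0.102·4.1^0.62·exp(0.033·54+0.04·-13.6) = 0.8437
  r_corr = 0.2631 + 0.8437 = 1.107 μm/a
ISO 9223 Table 2 (carbon steel): 0 < 1.11 ≤ 1.3 μm/a ⇒ C1

C1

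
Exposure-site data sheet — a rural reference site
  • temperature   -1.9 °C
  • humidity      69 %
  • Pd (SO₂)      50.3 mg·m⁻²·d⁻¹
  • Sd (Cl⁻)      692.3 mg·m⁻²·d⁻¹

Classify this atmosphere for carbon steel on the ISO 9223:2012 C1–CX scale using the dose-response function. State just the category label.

C4

carbon steel: T≤10 °C ⇒ hinge +0.150·(-1.9−10) = -1.7850
  SO₂ term: 1.77·50.3^0.52·exp(0.02·69-1.7850) = 9.055
  Cl⁻ term: 0.102·692.3^0.62·exp(0.033·69+0.04·-1.9) = 53.15
  sum: 9.055 + 53.15 → r_corr = 62.2 μm/a
62.2 μm/a falls in (50, 80] for carbon steel → category C4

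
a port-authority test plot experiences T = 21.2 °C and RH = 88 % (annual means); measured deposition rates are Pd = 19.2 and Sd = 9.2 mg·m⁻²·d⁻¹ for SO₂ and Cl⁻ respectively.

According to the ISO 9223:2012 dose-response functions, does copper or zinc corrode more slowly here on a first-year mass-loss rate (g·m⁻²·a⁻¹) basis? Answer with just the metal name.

copper: T>10 °C ⇒ hinge -0.080·(21.2−10) = -0.8960
  Pd branch = 0.0053·Pd^0.26·e^(0.059·RH+f) = 0.8388 μm/a
  Sd branch = 0.01025·Sd^0.27·e^(0.036·RH+0.049·T) = 1.253 μm/a
  sum: 0.8388 + 1.253 → r_corr = 2.092 μm/a
  mass loss = 2.092 μm/a × 8.96 g/cm³ = 18.74 g·m⁻²·a⁻¹
zinc: temperature factor f = -0.071·(11.2) = -0.7952
  SO₂ term: 0.0129·19.2^0.44·exp(0.046·88-0.7952) = 1.224
  Cl⁻ term: 0.0175·9.2^0.57·exp(0.008·88+0.085·21.2) = 0.7599
  r_corr = 1.224 + 0.7599 = 1.984 μm/a
  mass loss = 1.984 μm/a × 7.14 g/cm³ = 14.17 g·m⁻²·a⁻¹
Ordering by g·m⁻²·a⁻¹: copper (18.7) > zinc (14.2)

zinc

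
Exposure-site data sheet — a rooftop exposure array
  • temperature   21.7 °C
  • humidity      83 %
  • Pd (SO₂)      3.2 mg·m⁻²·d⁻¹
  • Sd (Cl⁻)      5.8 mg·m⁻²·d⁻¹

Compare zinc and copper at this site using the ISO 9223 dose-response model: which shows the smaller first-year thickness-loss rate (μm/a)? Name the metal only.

zinc

zinc: temperature factor f = -0.071·(11.7) = -0.8307
  SO₂ term: 0.0129·3.2^0.44·exp(0.046·83-0.8307) = 0.4268
  Sd branch = 0.0175·Sd^0.57·e^(0.008·RH+0.085·T) = 0.5856 μm/a
  r_corr = 0.4268 + 0.5856 = 1.012 μm/a
copper: temperature factor f = -0.080·(11.7) = -0.9360
  SO₂ term: 0.0053·3.2^0.26·exp(0.059·83-0.9360) = 0.3766
  Cl⁻ term: 0.01025·5.8^0.27·exp(0.036·83+0.049·21.7) = 0.9469
  sum: 0.3766 + 0.9469 → r_corr = 1.323 μm/a
Ordering by μm/a: copper (1.32) > zinc (1.01)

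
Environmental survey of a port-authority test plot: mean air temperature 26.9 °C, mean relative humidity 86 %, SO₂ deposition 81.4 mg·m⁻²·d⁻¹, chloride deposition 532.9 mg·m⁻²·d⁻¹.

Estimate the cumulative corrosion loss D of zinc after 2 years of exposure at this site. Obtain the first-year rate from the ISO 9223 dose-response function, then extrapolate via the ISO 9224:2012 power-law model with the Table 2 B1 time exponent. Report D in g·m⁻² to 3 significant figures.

zinc: T>10 °C ⇒ hinge -0.071·(26.9−10) = -1.1999
  Pd branch = 0.0129·Pd^0.44·e^(0.046·RH+f) = 1.407 μm/a
  Cl⁻ term: 0.0175·532.9^0.57·exp(0.008·86+0.085·26.9) = 12.28
  sum: 1.407 + 12.28 → r_corr = 13.68 μm/a
Long-term exponent b (ISO 9224 Table 2, B1) = 0.813
  D(2) = 13.68 × 2^0.813 = 13.68 × 1.757 = 24.04 μm
  Mass loss = 24.04 μm × 7.14 g/cm³ = 171.6 g·m⁻²

D(2) = 172 g·m⁻²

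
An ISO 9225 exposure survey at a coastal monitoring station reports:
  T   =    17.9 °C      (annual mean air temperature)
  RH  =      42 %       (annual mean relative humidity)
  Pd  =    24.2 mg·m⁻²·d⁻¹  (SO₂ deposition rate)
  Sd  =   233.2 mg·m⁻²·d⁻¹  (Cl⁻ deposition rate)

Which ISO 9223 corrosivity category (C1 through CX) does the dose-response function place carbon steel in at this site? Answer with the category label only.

carbon steel: f(T) = -0.054·(T−10) [T>10 °C] = -0.4266
  Pd branch = 1.77·Pd^0.52·e^(0.02·RH+f) = 14.03 μm/a
  Sd branch = 0.102·Sd^0.62·e^(0.033·RH+0.04·T) = 24.52 μm/a
  sum: 14.03 + 24.52 → r_corr = 38.55 μm/a
38.5 μm/a falls in (25, 50] for carbon steel → category C3

C3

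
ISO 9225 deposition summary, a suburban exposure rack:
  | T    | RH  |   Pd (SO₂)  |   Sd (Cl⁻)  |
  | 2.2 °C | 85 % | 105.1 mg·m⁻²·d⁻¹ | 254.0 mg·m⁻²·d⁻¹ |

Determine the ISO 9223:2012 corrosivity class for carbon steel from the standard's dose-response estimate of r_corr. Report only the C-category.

carbon steel: f(T) = +0.150·(T−10) [T≤10 °C] = -1.1700
  sulphur-dioxide contribution → 33.84 μm/a
  chloride contribution → 57.02 μm/a
  ⇒ r_corr(carbon steel) = 90.85 μm/a
90.9 μm/a falls in (80, 200] for carbon steel → category C5

C5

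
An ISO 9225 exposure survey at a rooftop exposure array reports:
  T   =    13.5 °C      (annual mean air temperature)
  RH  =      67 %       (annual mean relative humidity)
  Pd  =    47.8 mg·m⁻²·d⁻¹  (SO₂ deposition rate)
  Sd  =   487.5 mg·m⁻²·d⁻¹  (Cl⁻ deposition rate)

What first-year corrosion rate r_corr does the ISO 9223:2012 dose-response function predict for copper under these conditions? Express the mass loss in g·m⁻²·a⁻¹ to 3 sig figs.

copper: temperature factor f = -0.080·(3.5) = -0.2800
  SO₂ term: 0.0053·47.8^0.26·exp(0.059·67-0.2800) = 0.5703
  Cl⁻ term: 0.01025·487.5^0.27·exp(0.036·67+0.049·13.5) = 1.178
  r_corr = 0.5703 + 1.178 = 1.749 μm/a
Convert to mass loss: 1.749 μm/a × 8.96 g/cm³ = 15.67 g·m⁻²·a⁻¹

r_corr = 15.7 g·m⁻²·a⁻¹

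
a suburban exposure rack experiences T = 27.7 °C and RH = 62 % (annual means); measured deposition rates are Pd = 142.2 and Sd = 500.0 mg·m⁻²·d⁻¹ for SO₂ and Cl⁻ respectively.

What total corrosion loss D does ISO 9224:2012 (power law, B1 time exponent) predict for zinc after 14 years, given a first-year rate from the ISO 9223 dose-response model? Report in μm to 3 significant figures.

D(14) = 94.2 μm

zinc: T>10 °C ⇒ hinge -0.071·(27.7−10) = -1.2567
  Pd branch = 0.0129·Pd^0.44·e^(0.046·RH+f) = 0.5632 μm/a
  Sd branch = 0.0175·Sd^0.57·e^(0.008·RH+0.085·T) = 10.46 μm/a
  sum: 0.5632 + 10.46 → r_corr = 11.02 μm/a
Power-law: D(14) = r_corr · 14^0.813
  D(14) = 11.02 × 14^0.813 = 11.02 × 8.547 = 94.19 μm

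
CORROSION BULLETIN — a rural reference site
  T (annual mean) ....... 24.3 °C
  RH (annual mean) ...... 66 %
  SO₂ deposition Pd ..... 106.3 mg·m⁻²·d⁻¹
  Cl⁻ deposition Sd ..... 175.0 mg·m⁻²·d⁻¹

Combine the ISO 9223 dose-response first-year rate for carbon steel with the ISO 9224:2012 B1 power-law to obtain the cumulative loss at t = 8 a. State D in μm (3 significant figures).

carbon steel: f(T) = -0.054·(T−10) [T>10 °C] = -0.7722
  SO₂ term: 1.77·106.3^0.52·exp(0.02·66-0.7722) = 34.65
  Sd branch = 0.102·Sd^0.62·e^(0.033·RH+0.04·T) = 58.52 μm/a
  sum: 34.65 + 58.52 → r_corr = 93.17 μm/a
ISO 9224: D(t) = r_corr · t^b with b = 0.523 (carbon steel, B1)
  D(8) = 93.17 × 8^0.523 = 93.17 × 2.967 = 276.4 μm

D(8) = 276 μm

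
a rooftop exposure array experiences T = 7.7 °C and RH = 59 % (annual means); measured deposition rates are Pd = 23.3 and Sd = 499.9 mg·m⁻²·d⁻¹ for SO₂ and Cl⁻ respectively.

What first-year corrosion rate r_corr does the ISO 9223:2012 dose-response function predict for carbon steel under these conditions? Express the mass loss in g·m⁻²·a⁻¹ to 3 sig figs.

carbon steel: T≤10 °C ⇒ hinge +0.150·(7.7−10) = -0.3450
  SO₂ term: 1.77·23.3^0.52·exp(0.02·59-0.3450) = 20.97
  Cl⁻ term: 0.102·499.9^0.62·exp(0.033·59+0.04·7.7) = 45.84
  sum: 20.97 + 45.84 → r_corr = 66.81 μm/a
Convert to mass loss: 66.81 μm/a × 7.85 g/cm³ = 524.5 g·m⁻²·a⁻¹

r_corr = 524 g·m⁻²·a⁻¹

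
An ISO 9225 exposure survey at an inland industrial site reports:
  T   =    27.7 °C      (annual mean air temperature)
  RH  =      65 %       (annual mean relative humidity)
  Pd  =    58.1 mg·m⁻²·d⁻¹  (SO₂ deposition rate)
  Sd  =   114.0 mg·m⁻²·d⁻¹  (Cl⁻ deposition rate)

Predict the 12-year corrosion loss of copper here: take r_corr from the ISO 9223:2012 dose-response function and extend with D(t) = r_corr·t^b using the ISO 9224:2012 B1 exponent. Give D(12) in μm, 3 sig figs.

copper: f(T) = -0.080·(T−10) [T>10 °C] = -1.4160
  sulphur-dioxide contribution → 0.1712 μm/a
  chloride contribution → 1.485 μm/a
  ⇒ r_corr(copper) = 1.656 μm/a
Power-law: D(12) = r_corr · 12^0.667
  D(12) = 1.656 × 12^0.667 = 1.656 × 5.246 = 8.69 μm

D(12) = 8.69 μm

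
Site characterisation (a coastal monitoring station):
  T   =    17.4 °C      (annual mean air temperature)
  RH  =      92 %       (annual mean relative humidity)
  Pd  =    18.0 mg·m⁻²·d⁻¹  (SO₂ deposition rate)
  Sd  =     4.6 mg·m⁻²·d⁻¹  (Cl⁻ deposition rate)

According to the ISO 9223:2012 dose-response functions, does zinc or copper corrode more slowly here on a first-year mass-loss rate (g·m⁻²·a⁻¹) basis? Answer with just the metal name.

zinc: temperature factor f = -0.071·(7.4) = -0.5254
  SO₂ term: 0.0129·18.0^0.44·exp(0.046·92-0.5254) = 1.874
  Cl⁻ term: 0.0175·4.6^0.57·exp(0.008·92+0.085·17.4) = 0.3826
  r_corr = 1.874 + 0.3826 = 2.256 μm/a
  mass loss = 2.256 μm/a × 7.14 g/cm³ = 16.11 g·m⁻²·a⁻¹
copper: temperature factor f = -0.080·(7.4) = -0.5920
  Pd branch = 0.0053·Pd^0.26·e^(0.059·RH+f) = 1.415 μm/a
  Sd branch = 0.01025·Sd^0.27·e^(0.036·RH+0.049·T) = 0.9962 μm/a
  r_corr = 1.415 + 0.9962 = 2.412 μm/a
  mass loss = 2.412 μm/a × 8.96 g/cm³ = 21.61 g·m⁻²·a⁻¹
Ordering by g·m⁻²·a⁻¹: copper (21.6) > zinc (16.1)

zinc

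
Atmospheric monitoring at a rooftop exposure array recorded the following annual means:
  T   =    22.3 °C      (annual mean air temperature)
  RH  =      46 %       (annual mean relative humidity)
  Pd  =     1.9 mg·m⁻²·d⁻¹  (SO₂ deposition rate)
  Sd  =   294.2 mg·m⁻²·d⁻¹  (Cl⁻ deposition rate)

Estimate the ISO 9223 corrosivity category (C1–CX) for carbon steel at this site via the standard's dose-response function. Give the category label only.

carbon steel: f(T) = -0.054·(T−10) [T>10 °C] = -0.6642
  sulphur-dioxide contribution → 3.192 μm/a
  chloride contribution → 38.53 μm/a
  total first-year rate 41.72 μm/a
Category bounds: 25…50 μm/a bracket r_corr ⇒ C3

C3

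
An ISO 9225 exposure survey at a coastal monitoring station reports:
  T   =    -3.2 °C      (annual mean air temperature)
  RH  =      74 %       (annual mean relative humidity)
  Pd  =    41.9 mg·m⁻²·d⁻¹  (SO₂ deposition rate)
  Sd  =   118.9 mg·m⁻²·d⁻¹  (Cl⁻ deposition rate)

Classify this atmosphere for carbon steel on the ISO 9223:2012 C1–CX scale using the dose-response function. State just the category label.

carbon steel: T≤10 °C ⇒ hinge +0.150·(-3.2−10) = -1.9800
  sulphur-dioxide contribution → 7.488 μm/a
  chloride contribution → 19.96 μm/a
  ⇒ r_corr(carbon steel) = 27.45 μm/a
27.4 μm/a falls in (25, 50] for carbon steel → category C3

C3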